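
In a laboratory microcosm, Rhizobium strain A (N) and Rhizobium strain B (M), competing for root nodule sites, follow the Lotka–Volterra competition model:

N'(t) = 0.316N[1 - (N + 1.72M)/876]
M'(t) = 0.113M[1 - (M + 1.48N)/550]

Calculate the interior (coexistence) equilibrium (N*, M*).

Setting both brackets to zero gives the nullclines N + 1.72M = 876 and 1.48N + M = 550.
Substituting M = 550 - 1.48N into the first: N(1 - 1.72·1.48) = 876 - 1.72·550.
So N* = -70/-1.55 = 45.3, and then M* = 550 - 1.48·45.3 = 483.

N* ≈ 45.3, M* ≈ 483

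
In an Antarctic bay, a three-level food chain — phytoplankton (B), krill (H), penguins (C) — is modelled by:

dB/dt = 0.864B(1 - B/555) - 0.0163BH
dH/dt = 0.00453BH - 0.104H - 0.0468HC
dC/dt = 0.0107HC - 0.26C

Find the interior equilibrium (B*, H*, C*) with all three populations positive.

From dC/dt = 0: 0.0107H* = 0.26, so H* = 24.3.
From dB/dt = 0: 0.864(1 - B*/555) = 0.0163·24.3, giving B* = 555·(1 - 0.458) = 301.
From dH/dt = 0: 0.00453·301 - 0.104 = 0.0468C*, so C* = 1.26/0.0468 = 26.9.

B* ≈ 301, H* ≈ 24.3, C* ≈ 26.9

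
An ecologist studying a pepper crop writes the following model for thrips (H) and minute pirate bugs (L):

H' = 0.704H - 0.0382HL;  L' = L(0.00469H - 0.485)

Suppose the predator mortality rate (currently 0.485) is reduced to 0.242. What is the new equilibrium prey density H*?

At the interior fixed point, setting dL/dt = 0 with L > 0 fixes H* = (predator death rate)/(HL coefficient) — independent of the other coefficients.
With the change, H* = 0.242/0.00469 = 51.6; it falls from 103.

H* ≈ 51.6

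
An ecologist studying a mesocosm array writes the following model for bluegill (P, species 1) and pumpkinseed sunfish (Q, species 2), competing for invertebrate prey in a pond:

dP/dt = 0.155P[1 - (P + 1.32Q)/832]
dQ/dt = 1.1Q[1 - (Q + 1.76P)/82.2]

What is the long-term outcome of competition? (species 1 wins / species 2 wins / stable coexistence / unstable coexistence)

species 1 excludes species 2

Compare the nullcline intercepts: K1/α12 = 832/1.32 = 630 > K2 = 82.2; K2/α21 = 82.2/1.76 = 46.7 < K1 = 832.
Since the inequalities point opposite ways, species 1 can invade but species 2 cannot.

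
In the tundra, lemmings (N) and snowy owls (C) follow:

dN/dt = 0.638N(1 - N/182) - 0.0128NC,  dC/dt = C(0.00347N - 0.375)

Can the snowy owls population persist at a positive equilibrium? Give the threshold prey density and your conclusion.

Threshold N = 108; K > 108, so yes, the predator persists.

The predator equation gives dC/dt > 0 only when N > 0.375/0.00347 = 108.
Without the predator, N → K = 182. Since 182 > 108, the predator can invade and persist.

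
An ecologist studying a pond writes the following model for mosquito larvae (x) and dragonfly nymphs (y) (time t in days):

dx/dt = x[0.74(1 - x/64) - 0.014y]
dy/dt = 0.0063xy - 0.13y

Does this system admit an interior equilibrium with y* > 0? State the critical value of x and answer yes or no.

Threshold x = 20.6; K > 20.6, so yes, the predator persists.

The predator equation gives dy/dt > 0 only when x > 0.13/0.0063 = 20.6.
Without the predator, x → K = 64. Since 64 > 20.6, the predator can invade and persist.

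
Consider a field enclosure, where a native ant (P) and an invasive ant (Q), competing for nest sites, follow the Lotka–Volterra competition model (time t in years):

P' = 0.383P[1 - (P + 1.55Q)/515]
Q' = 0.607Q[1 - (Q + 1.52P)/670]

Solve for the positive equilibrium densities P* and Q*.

Setting both brackets to zero gives the nullclines P + 1.55Q = 515 and 1.52P + Q = 670.
Substituting Q = 670 - 1.52P into the first: P(1 - 1.55·1.52) = 515 - 1.55·670.
So P* = -524/-1.36 = 386, and then Q* = 670 - 1.52·386 = 83.2.

P* ≈ 386, Q* ≈ 83.2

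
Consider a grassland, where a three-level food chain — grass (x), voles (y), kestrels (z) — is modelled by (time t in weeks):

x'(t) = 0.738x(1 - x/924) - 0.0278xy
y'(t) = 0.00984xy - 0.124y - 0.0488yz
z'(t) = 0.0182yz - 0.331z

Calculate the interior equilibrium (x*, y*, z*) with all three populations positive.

x* ≈ 291, y* ≈ 18.2, z* ≈ 56.1

From dz/dt = 0: 0.0182y* = 0.331, so y* = 18.2.
From dx/dt = 0: 0.738(1 - x*/924) = 0.0278·18.2, giving x* = 924·(1 - 0.685) = 291.
From dy/dt = 0: 0.00984·291 - 0.124 = 0.0488z*, so z* = 2.74/0.0488 = 56.1.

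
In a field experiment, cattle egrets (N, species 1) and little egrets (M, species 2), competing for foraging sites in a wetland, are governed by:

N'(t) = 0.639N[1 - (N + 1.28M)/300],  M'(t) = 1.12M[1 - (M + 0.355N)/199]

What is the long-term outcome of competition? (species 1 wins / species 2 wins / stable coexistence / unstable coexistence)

stable coexistence

Compare the nullcline intercepts: K1/α12 = 300/1.28 = 234 > K2 = 199; K2/α21 = 199/0.355 = 561 > K1 = 300.
Since both inequalities hold, each species can invade when rare, so the interior equilibrium is stable.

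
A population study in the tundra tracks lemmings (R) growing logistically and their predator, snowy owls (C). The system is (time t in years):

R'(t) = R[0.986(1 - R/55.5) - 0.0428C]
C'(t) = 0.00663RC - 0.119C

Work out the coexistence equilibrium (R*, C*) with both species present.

R* ≈ 17.9, C* ≈ 15.6

From dC/dt = 0 with C > 0: 0.00663R* = 0.119, so R* = 17.9.
Substitute into dR/dt = 0: 0.986(1 - 17.9/55.5) = 0.0428C*.
The bracket is 0.677, giving C* = 0.667/0.0428 = 15.6.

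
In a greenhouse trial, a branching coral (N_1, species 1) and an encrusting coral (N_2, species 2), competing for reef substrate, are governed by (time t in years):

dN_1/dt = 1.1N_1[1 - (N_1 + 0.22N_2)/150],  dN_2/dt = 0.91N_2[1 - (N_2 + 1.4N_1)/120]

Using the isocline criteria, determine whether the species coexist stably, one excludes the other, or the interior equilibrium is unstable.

species 1 excludes species 2

Compare the nullcline intercepts: K1/α12 = 150/0.22 = 682 > K2 = 120; K2/α21 = 120/1.4 = 85.7 < K1 = 150.
Since the inequalities point opposite ways, species 1 can invade but species 2 cannot.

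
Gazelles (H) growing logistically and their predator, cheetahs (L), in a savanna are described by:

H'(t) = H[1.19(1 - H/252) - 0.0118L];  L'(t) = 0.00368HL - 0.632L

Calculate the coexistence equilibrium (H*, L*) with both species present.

H* ≈ 172, L* ≈ 32.1

From dL/dt = 0 with L > 0: 0.00368H* = 0.632, so H* = 172.
Substitute into dH/dt = 0: 1.19(1 - 172/252) = 0.0118L*.
The bracket is 0.318, giving L* = 0.379/0.0118 = 32.1.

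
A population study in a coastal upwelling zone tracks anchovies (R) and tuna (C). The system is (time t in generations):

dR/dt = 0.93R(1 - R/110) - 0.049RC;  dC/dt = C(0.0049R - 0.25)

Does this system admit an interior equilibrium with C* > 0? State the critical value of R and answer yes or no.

Threshold R = 51; K > 51, so yes, the predator persists.

The predator equation gives dC/dt > 0 only when R > 0.25/0.0049 = 51.
Without the predator, R → K = 110. Since 110 > 51, the predator can invade and persist.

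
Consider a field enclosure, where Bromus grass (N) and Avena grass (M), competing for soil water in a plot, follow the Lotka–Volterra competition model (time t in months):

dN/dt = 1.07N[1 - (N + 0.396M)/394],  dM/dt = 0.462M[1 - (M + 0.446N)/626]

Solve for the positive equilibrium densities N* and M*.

N* ≈ 177, M* ≈ 547

Setting both brackets to zero gives the nullclines N + 0.396M = 394 and 0.446N + M = 626.
Substituting M = 626 - 0.446N into the first: N(1 - 0.396·0.446) = 394 - 0.396·626.
So N* = 146/0.823 = 177, and then M* = 626 - 0.446·177 = 547.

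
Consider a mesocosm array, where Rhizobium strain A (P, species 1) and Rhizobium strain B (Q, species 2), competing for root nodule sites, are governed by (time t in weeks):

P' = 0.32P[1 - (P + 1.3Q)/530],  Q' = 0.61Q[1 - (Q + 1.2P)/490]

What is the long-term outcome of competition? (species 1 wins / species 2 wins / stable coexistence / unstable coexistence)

unstable coexistence (outcome depends on initial conditions)

Compare the nullcline intercepts: K1/α12 = 530/1.3 = 408 < K2 = 490; K2/α21 = 490/1.2 = 408 < K1 = 530.
Since both are reversed, neither can invade when rare; the interior point is a saddle.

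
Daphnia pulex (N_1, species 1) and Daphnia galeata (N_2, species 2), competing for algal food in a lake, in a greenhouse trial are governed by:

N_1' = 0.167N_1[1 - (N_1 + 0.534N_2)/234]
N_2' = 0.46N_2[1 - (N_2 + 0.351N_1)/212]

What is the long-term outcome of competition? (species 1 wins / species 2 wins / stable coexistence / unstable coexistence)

Compare the nullcline intercepts: K1/α12 = 234/0.534 = 438 > K2 = 212; K2/α21 = 212/0.351 = 604 > K1 = 234.
Since both inequalities hold, each species can invade when rare, so the interior equilibrium is stable.

stable coexistence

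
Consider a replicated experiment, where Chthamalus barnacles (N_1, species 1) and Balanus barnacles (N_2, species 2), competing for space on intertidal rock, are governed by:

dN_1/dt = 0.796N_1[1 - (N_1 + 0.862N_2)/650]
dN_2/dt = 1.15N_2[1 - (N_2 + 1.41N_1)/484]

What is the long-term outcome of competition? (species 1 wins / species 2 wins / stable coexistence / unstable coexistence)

species 1 excludes species 2

Compare the nullcline intercepts: K1/α12 = 650/0.862 = 754 > K2 = 484; K2/α21 = 484/1.41 = 343 < K1 = 650.
Since the inequalities point opposite ways, species 1 can invade but species 2 cannot.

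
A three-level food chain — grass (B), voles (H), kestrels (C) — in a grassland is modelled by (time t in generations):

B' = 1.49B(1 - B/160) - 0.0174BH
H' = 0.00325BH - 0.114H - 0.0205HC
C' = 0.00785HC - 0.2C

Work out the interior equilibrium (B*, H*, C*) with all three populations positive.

B* ≈ 112, H* ≈ 25.5, C* ≈ 12.3

From dC/dt = 0: 0.00785H* = 0.2, so H* = 25.5.
From dB/dt = 0: 1.49(1 - B*/160) = 0.0174·25.5, giving B* = 160·(1 - 0.298) = 112.
From dH/dt = 0: 0.00325·112 - 0.114 = 0.0205C*, so C* = 0.251/0.0205 = 12.3.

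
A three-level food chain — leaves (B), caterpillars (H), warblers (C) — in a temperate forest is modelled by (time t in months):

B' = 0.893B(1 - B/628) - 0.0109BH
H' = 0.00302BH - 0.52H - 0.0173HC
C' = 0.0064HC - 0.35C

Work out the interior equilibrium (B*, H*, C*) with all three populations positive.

From dC/dt = 0: 0.0064H* = 0.35, so H* = 54.7.
From dB/dt = 0: 0.893(1 - B*/628) = 0.0109·54.7, giving B* = 628·(1 - 0.668) = 209.
From dH/dt = 0: 0.00302·209 - 0.52 = 0.0173C*, so C* = 0.111/0.0173 = 6.39.

B* ≈ 209, H* ≈ 54.7, C* ≈ 6.39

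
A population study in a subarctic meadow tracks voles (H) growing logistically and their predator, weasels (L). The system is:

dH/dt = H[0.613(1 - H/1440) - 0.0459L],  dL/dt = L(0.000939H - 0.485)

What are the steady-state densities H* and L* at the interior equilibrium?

H* ≈ 517, L* ≈ 8.56

From dL/dt = 0 with L > 0: 0.000939H* = 0.485, so H* = 517.
Substitute into dH/dt = 0: 0.613(1 - 517/1440) = 0.0459L*.
The bracket is 0.641, giving L* = 0.393/0.0459 = 8.56.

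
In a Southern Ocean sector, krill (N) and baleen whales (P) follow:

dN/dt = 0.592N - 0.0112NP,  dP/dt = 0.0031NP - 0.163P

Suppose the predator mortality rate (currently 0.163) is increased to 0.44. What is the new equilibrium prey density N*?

At the interior fixed point, setting dP/dt = 0 with P > 0 fixes N* = (predator death rate)/(NP coefficient) — independent of the other coefficients.
With the change, N* = 0.44/0.0031 = 142; it rises from 52.6.

N* ≈ 142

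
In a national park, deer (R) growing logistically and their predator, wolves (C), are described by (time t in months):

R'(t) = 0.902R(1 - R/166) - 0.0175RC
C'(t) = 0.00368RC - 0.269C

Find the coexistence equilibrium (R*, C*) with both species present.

From dC/dt = 0 with C > 0: 0.00368R* = 0.269, so R* = 73.1.
Substitute into dR/dt = 0: 0.902(1 - 73.1/166) = 0.0175C*.
The bracket is 0.56, giving C* = 0.505/0.0175 = 28.8.

R* ≈ 73.1, C* ≈ 28.8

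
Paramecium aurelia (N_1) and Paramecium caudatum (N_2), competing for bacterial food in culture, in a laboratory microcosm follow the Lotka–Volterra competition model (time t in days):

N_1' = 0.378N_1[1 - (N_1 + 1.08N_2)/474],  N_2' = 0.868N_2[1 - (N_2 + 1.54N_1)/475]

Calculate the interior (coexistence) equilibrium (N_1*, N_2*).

N_1* ≈ 58.8, N_2* ≈ 384

Setting both brackets to zero gives the nullclines N_1 + 1.08N_2 = 474 and 1.54N_1 + N_2 = 475.
Substituting N_2 = 475 - 1.54N_1 into the first: N_1(1 - 1.08·1.54) = 474 - 1.08·475.
So N_1* = -39/-0.663 = 58.8, and then N_2* = 475 - 1.54·58.8 = 384.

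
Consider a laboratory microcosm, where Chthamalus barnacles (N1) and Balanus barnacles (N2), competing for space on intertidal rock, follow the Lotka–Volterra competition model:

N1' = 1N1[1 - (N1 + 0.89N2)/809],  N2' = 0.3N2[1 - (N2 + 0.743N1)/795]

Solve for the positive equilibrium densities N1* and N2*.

Setting both brackets to zero gives the nullclines N1 + 0.89N2 = 809 and 0.743N1 + N2 = 795.
Substituting N2 = 795 - 0.743N1 into the first: N1(1 - 0.89·0.743) = 809 - 0.89·795.
So N1* = 101/0.339 = 300, and then N2* = 795 - 0.743·300 = 572.

N1* ≈ 300, N2* ≈ 572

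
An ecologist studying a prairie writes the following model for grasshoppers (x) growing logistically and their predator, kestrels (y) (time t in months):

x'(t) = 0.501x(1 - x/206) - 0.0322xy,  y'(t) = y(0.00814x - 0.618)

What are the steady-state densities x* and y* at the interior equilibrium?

x* ≈ 75.9, y* ≈ 9.82

From dy/dt = 0 with y > 0: 0.00814x* = 0.618, so x* = 75.9.
Substitute into dx/dt = 0: 0.501(1 - 75.9/206) = 0.0322y*.
The bracket is 0.631, giving y* = 0.316/0.0322 = 9.82.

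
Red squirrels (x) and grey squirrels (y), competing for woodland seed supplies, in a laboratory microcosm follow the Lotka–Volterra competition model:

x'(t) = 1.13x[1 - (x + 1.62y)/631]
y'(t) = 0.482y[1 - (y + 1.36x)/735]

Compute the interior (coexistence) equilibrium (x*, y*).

x* ≈ 465, y* ≈ 102

Setting both brackets to zero gives the nullclines x + 1.62y = 631 and 1.36x + y = 735.
Substituting y = 735 - 1.36x into the first: x(1 - 1.62·1.36) = 631 - 1.62·735.
So x* = -560/-1.2 = 465, and then y* = 735 - 1.36·465 = 102.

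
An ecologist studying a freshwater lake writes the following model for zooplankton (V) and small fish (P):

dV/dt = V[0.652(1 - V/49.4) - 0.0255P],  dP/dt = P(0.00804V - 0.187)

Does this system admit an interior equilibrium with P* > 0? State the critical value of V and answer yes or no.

The predator equation gives dP/dt > 0 only when V > 0.187/0.00804 = 23.3.
Without the predator, V → K = 49.4. Since 49.4 > 23.3, the predator can invade and persist.

Threshold V = 23.3; K > 23.3, so yes, the predator persists.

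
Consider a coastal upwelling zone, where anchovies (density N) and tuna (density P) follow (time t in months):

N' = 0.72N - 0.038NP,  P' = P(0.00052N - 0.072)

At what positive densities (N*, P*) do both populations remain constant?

N* ≈ 138, P* ≈ 18.9

Set dP/dt = 0 with P > 0: 0.00052N - 0.072 = 0, so N* = 0.072/0.00052 = 138.
Set dN/dt = 0 with N > 0: 0.72 - 0.038P = 0, so P* = 0.72/0.038 = 18.9.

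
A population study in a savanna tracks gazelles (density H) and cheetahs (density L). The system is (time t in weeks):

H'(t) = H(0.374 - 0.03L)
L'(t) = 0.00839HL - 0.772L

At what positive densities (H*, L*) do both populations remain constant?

Set dL/dt = 0 with L > 0: 0.00839H - 0.772 = 0, so H* = 0.772/0.00839 = 92.
Set dH/dt = 0 with H > 0: 0.374 - 0.03L = 0, so L* = 0.374/0.03 = 12.5.

H* ≈ 92, L* ≈ 12.5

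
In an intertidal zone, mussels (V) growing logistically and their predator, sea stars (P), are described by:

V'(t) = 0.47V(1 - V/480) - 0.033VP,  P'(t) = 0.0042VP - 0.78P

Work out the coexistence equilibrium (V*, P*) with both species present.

V* ≈ 186, P* ≈ 8.73

From dP/dt = 0 with P > 0: 0.0042V* = 0.78, so V* = 186.
Substitute into dV/dt = 0: 0.47(1 - 186/480) = 0.033P*.
The bracket is 0.613, giving P* = 0.288/0.033 = 8.73.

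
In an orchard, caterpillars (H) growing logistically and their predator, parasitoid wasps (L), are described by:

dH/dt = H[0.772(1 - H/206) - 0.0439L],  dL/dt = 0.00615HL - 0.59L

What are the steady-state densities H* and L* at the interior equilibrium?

H* ≈ 95.9, L* ≈ 9.4

From dL/dt = 0 with L > 0: 0.00615H* = 0.59, so H* = 95.9.
Substitute into dH/dt = 0: 0.772(1 - 95.9/206) = 0.0439L*.
The bracket is 0.534, giving L* = 0.412/0.0439 = 9.4.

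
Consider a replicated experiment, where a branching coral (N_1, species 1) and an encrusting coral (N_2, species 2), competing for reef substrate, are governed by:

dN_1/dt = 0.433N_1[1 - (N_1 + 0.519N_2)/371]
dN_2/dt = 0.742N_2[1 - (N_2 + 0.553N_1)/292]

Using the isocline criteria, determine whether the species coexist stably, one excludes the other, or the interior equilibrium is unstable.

stable coexistence

Compare the nullcline intercepts: K1/α12 = 371/0.519 = 715 > K2 = 292; K2/α21 = 292/0.553 = 528 > K1 = 371.
Since both inequalities hold, each species can invade when rare, so the interior equilibrium is stable.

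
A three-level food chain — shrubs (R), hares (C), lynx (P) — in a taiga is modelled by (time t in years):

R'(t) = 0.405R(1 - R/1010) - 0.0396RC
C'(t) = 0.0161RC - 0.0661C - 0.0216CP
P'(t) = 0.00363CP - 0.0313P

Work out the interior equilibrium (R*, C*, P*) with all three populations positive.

From dP/dt = 0: 0.00363C* = 0.0313, so C* = 8.62.
From dR/dt = 0: 0.405(1 - R*/1010) = 0.0396·8.62, giving R* = 1010·(1 - 0.843) = 158.
From dC/dt = 0: 0.0161·158 - 0.0661 = 0.0216P*, so P* = 2.49/0.0216 = 115.

R* ≈ 158, C* ≈ 8.62, P* ≈ 115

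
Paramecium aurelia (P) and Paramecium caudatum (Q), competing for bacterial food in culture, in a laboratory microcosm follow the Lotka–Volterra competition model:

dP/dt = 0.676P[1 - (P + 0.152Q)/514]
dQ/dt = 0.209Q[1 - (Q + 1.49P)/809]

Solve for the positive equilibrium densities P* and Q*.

Setting both brackets to zero gives the nullclines P + 0.152Q = 514 and 1.49P + Q = 809.
Substituting Q = 809 - 1.49P into the first: P(1 - 0.152·1.49) = 514 - 0.152·809.
So P* = 391/0.774 = 506, and then Q* = 809 - 1.49·506 = 55.8.

P* ≈ 506, Q* ≈ 55.8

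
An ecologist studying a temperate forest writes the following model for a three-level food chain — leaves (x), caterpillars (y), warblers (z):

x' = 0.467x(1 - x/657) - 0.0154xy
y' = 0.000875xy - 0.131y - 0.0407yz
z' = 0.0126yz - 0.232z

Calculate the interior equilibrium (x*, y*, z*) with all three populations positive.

x* ≈ 258, y* ≈ 18.4, z* ≈ 2.33

From dz/dt = 0: 0.0126y* = 0.232, so y* = 18.4.
From dx/dt = 0: 0.467(1 - x*/657) = 0.0154·18.4, giving x* = 657·(1 - 0.607) = 258.
From dy/dt = 0: 0.000875·258 - 0.131 = 0.0407z*, so z* = 0.0948/0.0407 = 2.33.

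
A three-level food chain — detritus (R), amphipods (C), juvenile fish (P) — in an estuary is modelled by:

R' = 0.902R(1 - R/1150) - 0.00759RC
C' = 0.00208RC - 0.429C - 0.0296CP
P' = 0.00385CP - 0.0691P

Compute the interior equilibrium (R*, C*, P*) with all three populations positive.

R* ≈ 976, C* ≈ 17.9, P* ≈ 54.1

From dP/dt = 0: 0.00385C* = 0.0691, so C* = 17.9.
From dR/dt = 0: 0.902(1 - R*/1150) = 0.00759·17.9, giving R* = 1150·(1 - 0.151) = 976.
From dC/dt = 0: 0.00208·976 - 0.429 = 0.0296P*, so P* = 1.6/0.0296 = 54.1.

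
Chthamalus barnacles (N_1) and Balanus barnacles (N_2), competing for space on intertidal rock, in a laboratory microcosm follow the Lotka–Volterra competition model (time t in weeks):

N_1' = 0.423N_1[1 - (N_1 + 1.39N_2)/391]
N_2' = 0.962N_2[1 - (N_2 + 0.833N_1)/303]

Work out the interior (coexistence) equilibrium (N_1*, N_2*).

N_1* ≈ 191, N_2* ≈ 144

Setting both brackets to zero gives the nullclines N_1 + 1.39N_2 = 391 and 0.833N_1 + N_2 = 303.
Substituting N_2 = 303 - 0.833N_1 into the first: N_1(1 - 1.39·0.833) = 391 - 1.39·303.
So N_1* = -30.2/-0.158 = 191, and then N_2* = 303 - 0.833·191 = 144.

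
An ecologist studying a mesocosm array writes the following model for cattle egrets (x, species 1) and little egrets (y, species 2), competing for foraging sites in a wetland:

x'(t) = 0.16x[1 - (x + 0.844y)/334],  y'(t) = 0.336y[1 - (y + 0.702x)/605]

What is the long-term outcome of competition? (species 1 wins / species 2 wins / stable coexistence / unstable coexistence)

species 2 excludes species 1

Compare the nullcline intercepts: K1/α12 = 334/0.844 = 396 < K2 = 605; K2/α21 = 605/0.702 = 862 > K1 = 334.
Since the inequalities point opposite ways, species 2 can invade but species 1 cannot.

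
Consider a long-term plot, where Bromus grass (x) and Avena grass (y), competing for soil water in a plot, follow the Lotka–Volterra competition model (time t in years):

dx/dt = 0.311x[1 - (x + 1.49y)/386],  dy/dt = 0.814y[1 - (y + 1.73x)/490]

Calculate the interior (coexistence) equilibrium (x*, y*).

x* ≈ 218, y* ≈ 113

Setting both brackets to zero gives the nullclines x + 1.49y = 386 and 1.73x + y = 490.
Substituting y = 490 - 1.73x into the first: x(1 - 1.49·1.73) = 386 - 1.49·490.
So x* = -344/-1.58 = 218, and then y* = 490 - 1.73·218 = 113.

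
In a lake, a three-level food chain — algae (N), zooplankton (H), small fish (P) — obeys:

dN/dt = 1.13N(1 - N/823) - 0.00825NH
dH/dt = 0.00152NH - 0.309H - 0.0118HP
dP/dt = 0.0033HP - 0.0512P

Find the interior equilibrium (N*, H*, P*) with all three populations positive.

N* ≈ 730, H* ≈ 15.5, P* ≈ 67.8

From dP/dt = 0: 0.0033H* = 0.0512, so H* = 15.5.
From dN/dt = 0: 1.13(1 - N*/823) = 0.00825·15.5, giving N* = 823·(1 - 0.113) = 730.
From dH/dt = 0: 0.00152·730 - 0.309 = 0.0118P*, so P* = 0.8/0.0118 = 67.8.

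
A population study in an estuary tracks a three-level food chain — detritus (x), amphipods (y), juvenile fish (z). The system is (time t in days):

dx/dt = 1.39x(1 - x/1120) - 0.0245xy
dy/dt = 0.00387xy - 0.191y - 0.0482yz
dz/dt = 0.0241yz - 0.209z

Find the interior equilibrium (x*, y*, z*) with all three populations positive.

From dz/dt = 0: 0.0241y* = 0.209, so y* = 8.67.
From dx/dt = 0: 1.39(1 - x*/1120) = 0.0245·8.67, giving x* = 1120·(1 - 0.153) = 949.
From dy/dt = 0: 0.00387·949 - 0.191 = 0.0482z*, so z* = 3.48/0.0482 = 72.2.

x* ≈ 949, y* ≈ 8.67, z* ≈ 72.2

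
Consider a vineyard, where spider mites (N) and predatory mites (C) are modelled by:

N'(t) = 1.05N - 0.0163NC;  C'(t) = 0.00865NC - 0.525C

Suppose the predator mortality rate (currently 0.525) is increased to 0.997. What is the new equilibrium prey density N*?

At the interior fixed point, setting dC/dt = 0 with C > 0 fixes N* = (predator death rate)/(NC coefficient) — independent of the other coefficients.
With the change, N* = 0.997/0.00865 = 115; it rises from 60.7.

N* ≈ 115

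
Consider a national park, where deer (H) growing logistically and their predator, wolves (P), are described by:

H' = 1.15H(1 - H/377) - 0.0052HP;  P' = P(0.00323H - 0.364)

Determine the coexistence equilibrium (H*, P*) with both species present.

From dP/dt = 0 with P > 0: 0.00323H* = 0.364, so H* = 113.
Substitute into dH/dt = 0: 1.15(1 - 113/377) = 0.0052P*.
The bracket is 0.701, giving P* = 0.806/0.0052 = 155.

H* ≈ 113, P* ≈ 155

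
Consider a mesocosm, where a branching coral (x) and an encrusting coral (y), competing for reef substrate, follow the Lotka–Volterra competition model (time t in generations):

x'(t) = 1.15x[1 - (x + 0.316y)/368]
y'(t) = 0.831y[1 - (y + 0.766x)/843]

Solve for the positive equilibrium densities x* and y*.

x* ≈ 134, y* ≈ 740

Setting both brackets to zero gives the nullclines x + 0.316y = 368 and 0.766x + y = 843.
Substituting y = 843 - 0.766x into the first: x(1 - 0.316·0.766) = 368 - 0.316·843.
So x* = 102/0.758 = 134, and then y* = 843 - 0.766·134 = 740.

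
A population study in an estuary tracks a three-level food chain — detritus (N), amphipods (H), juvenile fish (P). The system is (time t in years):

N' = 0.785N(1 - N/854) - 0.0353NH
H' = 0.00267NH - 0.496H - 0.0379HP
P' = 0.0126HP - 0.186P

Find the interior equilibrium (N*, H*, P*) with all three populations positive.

From dP/dt = 0: 0.0126H* = 0.186, so H* = 14.8.
From dN/dt = 0: 0.785(1 - N*/854) = 0.0353·14.8, giving N* = 854·(1 - 0.664) = 287.
From dH/dt = 0: 0.00267·287 - 0.496 = 0.0379P*, so P* = 0.271/0.0379 = 7.14.

N* ≈ 287, H* ≈ 14.8, P* ≈ 7.14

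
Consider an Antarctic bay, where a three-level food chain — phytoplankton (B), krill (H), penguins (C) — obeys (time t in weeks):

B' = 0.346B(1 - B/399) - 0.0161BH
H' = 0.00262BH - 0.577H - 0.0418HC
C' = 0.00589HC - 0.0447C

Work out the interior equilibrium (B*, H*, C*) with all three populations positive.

From dC/dt = 0: 0.00589H* = 0.0447, so H* = 7.59.
From dB/dt = 0: 0.346(1 - B*/399) = 0.0161·7.59, giving B* = 399·(1 - 0.353) = 258.
From dH/dt = 0: 0.00262·258 - 0.577 = 0.0418C*, so C* = 0.0992/0.0418 = 2.37.

B* ≈ 258, H* ≈ 7.59, C* ≈ 2.37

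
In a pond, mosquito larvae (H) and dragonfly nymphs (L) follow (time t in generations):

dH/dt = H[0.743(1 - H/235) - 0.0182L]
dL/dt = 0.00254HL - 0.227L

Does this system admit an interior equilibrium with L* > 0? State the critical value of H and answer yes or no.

The predator equation gives dL/dt > 0 only when H > 0.227/0.00254 = 89.4.
Without the predator, H → K = 235. Since 235 > 89.4, the predator can invade and persist.

Threshold H = 89.4; K > 89.4, so yes, the predator persists.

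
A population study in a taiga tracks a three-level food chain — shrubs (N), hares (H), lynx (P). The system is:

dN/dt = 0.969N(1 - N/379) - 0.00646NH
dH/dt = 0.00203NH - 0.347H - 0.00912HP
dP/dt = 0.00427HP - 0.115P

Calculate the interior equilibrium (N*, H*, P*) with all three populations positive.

From dP/dt = 0: 0.00427H* = 0.115, so H* = 26.9.
From dN/dt = 0: 0.969(1 - N*/379) = 0.00646·26.9, giving N* = 379·(1 - 0.18) = 311.
From dH/dt = 0: 0.00203·311 - 0.347 = 0.00912P*, so P* = 0.284/0.00912 = 31.2.

N* ≈ 311, H* ≈ 26.9, P* ≈ 31.2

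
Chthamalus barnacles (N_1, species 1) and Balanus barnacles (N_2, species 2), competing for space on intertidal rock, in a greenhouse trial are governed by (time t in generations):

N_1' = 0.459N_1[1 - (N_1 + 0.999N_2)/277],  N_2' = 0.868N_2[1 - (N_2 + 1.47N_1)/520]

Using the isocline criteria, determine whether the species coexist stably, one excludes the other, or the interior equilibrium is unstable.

species 2 excludes species 1

Compare the nullcline intercepts: K1/α12 = 277/0.999 = 277 < K2 = 520; K2/α21 = 520/1.47 = 354 > K1 = 277.
Since the inequalities point opposite ways, species 2 can invade but species 1 cannot.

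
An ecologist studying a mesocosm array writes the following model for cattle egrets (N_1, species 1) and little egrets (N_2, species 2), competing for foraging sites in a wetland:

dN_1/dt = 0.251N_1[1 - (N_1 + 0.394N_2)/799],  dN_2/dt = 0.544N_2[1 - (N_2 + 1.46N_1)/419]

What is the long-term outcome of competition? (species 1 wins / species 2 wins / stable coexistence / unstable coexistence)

species 1 excludes species 2

Compare the nullcline intercepts: K1/α12 = 799/0.394 = 2030 > K2 = 419; K2/α21 = 419/1.46 = 287 < K1 = 799.
Since the inequalities point opposite ways, species 1 can invade but species 2 cannot.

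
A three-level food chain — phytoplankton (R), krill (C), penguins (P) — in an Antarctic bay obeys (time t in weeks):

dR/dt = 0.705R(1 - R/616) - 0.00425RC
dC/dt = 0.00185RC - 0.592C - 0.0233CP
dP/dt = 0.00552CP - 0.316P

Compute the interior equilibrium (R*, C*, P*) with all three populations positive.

R* ≈ 403, C* ≈ 57.2, P* ≈ 6.62

From dP/dt = 0: 0.00552C* = 0.316, so C* = 57.2.
From dR/dt = 0: 0.705(1 - R*/616) = 0.00425·57.2, giving R* = 616·(1 - 0.345) = 403.
From dC/dt = 0: 0.00185·403 - 0.592 = 0.0233P*, so P* = 0.154/0.0233 = 6.62.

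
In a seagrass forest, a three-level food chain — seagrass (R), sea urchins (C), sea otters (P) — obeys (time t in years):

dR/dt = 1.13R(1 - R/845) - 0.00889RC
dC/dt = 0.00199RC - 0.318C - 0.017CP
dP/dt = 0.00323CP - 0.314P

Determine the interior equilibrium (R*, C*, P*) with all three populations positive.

R* ≈ 199, C* ≈ 97.2, P* ≈ 4.56

From dP/dt = 0: 0.00323C* = 0.314, so C* = 97.2.
From dR/dt = 0: 1.13(1 - R*/845) = 0.00889·97.2, giving R* = 845·(1 - 0.765) = 199.
From dC/dt = 0: 0.00199·199 - 0.318 = 0.017P*, so P* = 0.0775/0.017 = 4.56.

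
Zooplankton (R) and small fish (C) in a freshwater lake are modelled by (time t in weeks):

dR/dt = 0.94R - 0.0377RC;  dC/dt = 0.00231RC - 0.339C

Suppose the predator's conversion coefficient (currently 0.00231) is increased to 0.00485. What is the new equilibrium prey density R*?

R* ≈ 69.9

At the interior fixed point, setting dC/dt = 0 with C > 0 fixes R* = (predator death rate)/(RC coefficient) — independent of the other coefficients.
With the change, R* = 0.339/0.00485 = 69.9; it falls from 147.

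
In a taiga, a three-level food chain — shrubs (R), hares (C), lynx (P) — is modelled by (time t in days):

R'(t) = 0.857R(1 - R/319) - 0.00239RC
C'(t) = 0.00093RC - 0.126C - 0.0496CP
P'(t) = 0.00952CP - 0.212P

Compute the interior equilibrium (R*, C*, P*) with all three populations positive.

R* ≈ 299, C* ≈ 22.3, P* ≈ 3.07

From dP/dt = 0: 0.00952C* = 0.212, so C* = 22.3.
From dR/dt = 0: 0.857(1 - R*/319) = 0.00239·22.3, giving R* = 319·(1 - 0.0621) = 299.
From dC/dt = 0: 0.00093·299 - 0.126 = 0.0496P*, so P* = 0.152/0.0496 = 3.07.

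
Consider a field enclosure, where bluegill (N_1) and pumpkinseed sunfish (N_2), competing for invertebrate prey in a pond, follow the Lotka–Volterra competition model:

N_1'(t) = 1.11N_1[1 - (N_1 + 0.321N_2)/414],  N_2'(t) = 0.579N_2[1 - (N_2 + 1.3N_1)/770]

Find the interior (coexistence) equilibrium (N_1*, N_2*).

Setting both brackets to zero gives the nullclines N_1 + 0.321N_2 = 414 and 1.3N_1 + N_2 = 770.
Substituting N_2 = 770 - 1.3N_1 into the first: N_1(1 - 0.321·1.3) = 414 - 0.321·770.
So N_1* = 167/0.583 = 286, and then N_2* = 770 - 1.3·286 = 398.

N_1* ≈ 286, N_2* ≈ 398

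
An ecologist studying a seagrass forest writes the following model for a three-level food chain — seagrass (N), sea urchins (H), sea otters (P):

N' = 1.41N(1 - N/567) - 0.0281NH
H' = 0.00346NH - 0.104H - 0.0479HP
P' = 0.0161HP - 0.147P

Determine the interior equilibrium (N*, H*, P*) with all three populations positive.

From dP/dt = 0: 0.0161H* = 0.147, so H* = 9.13.
From dN/dt = 0: 1.41(1 - N*/567) = 0.0281·9.13, giving N* = 567·(1 - 0.182) = 464.
From dH/dt = 0: 0.00346·464 - 0.104 = 0.0479P*, so P* = 1.5/0.0479 = 31.3.

N* ≈ 464, H* ≈ 9.13, P* ≈ 31.3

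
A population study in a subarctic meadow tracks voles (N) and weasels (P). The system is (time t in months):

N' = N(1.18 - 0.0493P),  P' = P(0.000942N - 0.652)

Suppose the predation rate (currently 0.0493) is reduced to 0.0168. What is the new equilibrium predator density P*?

At the interior fixed point, setting dN/dt = 0 with N > 0 fixes P* = (prey growth rate)/(NP coefficient) — independent of the other coefficients.
With the change, P* = 1.18/0.0168 = 70.2; it rises from 23.9.

P* ≈ 70.2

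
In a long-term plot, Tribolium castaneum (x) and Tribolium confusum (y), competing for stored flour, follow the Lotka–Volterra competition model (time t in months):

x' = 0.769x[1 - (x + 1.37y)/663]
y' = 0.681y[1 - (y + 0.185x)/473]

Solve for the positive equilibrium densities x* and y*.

x* ≈ 20.1, y* ≈ 469

Setting both brackets to zero gives the nullclines x + 1.37y = 663 and 0.185x + y = 473.
Substituting y = 473 - 0.185x into the first: x(1 - 1.37·0.185) = 663 - 1.37·473.
So x* = 15/0.747 = 20.1, and then y* = 473 - 0.185·20.1 = 469.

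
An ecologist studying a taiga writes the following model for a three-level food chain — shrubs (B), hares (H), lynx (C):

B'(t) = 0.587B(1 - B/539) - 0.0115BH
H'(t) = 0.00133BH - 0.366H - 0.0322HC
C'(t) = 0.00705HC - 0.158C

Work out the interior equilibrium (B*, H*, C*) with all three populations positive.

B* ≈ 302, H* ≈ 22.4, C* ≈ 1.12

From dC/dt = 0: 0.00705H* = 0.158, so H* = 22.4.
From dB/dt = 0: 0.587(1 - B*/539) = 0.0115·22.4, giving B* = 539·(1 - 0.439) = 302.
From dH/dt = 0: 0.00133·302 - 0.366 = 0.0322C*, so C* = 0.0361/0.0322 = 1.12.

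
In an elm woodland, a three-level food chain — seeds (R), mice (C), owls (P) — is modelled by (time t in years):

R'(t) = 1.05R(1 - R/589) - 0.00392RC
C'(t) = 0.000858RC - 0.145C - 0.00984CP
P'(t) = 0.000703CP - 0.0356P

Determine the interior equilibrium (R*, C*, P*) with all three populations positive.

From dP/dt = 0: 0.000703C* = 0.0356, so C* = 50.6.
From dR/dt = 0: 1.05(1 - R*/589) = 0.00392·50.6, giving R* = 589·(1 - 0.189) = 478.
From dC/dt = 0: 0.000858·478 - 0.145 = 0.00984P*, so P* = 0.265/0.00984 = 26.9.

R* ≈ 478, C* ≈ 50.6, P* ≈ 26.9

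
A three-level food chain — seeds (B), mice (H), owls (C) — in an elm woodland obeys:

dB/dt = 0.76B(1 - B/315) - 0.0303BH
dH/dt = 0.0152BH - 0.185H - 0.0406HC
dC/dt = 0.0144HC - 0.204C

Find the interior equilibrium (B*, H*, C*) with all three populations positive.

B* ≈ 137, H* ≈ 14.2, C* ≈ 46.8

From dC/dt = 0: 0.0144H* = 0.204, so H* = 14.2.
From dB/dt = 0: 0.76(1 - B*/315) = 0.0303·14.2, giving B* = 315·(1 - 0.565) = 137.
From dH/dt = 0: 0.0152·137 - 0.185 = 0.0406C*, so C* = 1.9/0.0406 = 46.8.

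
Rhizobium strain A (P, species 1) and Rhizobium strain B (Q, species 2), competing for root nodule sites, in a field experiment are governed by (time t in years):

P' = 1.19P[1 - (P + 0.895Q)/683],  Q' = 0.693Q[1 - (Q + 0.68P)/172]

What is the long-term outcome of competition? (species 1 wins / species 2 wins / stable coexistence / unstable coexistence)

species 1 excludes species 2

Compare the nullcline intercepts: K1/α12 = 683/0.895 = 763 > K2 = 172; K2/α21 = 172/0.68 = 253 < K1 = 683.
Since the inequalities point opposite ways, species 1 can invade but species 2 cannot.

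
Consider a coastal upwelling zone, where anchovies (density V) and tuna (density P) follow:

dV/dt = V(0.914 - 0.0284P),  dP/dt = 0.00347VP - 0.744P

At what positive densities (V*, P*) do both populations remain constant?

V* ≈ 214, P* ≈ 32.2

Set dP/dt = 0 with P > 0: 0.00347V - 0.744 = 0, so V* = 0.744/0.00347 = 214.
Set dV/dt = 0 with V > 0: 0.914 - 0.0284P = 0, so P* = 0.914/0.0284 = 32.2.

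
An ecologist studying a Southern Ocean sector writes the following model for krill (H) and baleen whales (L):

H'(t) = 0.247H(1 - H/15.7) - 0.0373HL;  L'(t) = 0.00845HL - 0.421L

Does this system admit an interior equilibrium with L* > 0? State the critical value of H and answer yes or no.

Threshold H = 49.8; K < 49.8, so no, the predator goes extinct.

The predator equation gives dL/dt > 0 only when H > 0.421/0.00845 = 49.8.
Without the predator, H → K = 15.7. Since 15.7 < 49.8, the predator cannot invade.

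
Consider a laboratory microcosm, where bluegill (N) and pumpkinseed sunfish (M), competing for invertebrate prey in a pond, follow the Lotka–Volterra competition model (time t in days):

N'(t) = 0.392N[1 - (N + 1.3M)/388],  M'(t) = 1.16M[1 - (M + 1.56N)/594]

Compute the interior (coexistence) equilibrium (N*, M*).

Setting both brackets to zero gives the nullclines N + 1.3M = 388 and 1.56N + M = 594.
Substituting M = 594 - 1.56N into the first: N(1 - 1.3·1.56) = 388 - 1.3·594.
So N* = -384/-1.03 = 374, and then M* = 594 - 1.56·374 = 11.

N* ≈ 374, M* ≈ 11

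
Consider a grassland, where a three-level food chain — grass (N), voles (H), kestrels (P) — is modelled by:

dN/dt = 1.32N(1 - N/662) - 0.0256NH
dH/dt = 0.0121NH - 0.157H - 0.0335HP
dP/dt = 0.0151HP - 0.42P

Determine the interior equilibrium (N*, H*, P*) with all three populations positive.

From dP/dt = 0: 0.0151H* = 0.42, so H* = 27.8.
From dN/dt = 0: 1.32(1 - N*/662) = 0.0256·27.8, giving N* = 662·(1 - 0.539) = 305.
From dH/dt = 0: 0.0121·305 - 0.157 = 0.0335P*, so P* = 3.53/0.0335 = 105.

N* ≈ 305, H* ≈ 27.8, P* ≈ 105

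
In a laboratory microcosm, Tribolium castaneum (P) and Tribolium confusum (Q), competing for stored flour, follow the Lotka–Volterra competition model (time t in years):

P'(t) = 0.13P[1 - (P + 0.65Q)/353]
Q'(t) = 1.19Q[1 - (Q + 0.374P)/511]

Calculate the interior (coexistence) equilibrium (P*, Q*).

Setting both brackets to zero gives the nullclines P + 0.65Q = 353 and 0.374P + Q = 511.
Substituting Q = 511 - 0.374P into the first: P(1 - 0.65·0.374) = 353 - 0.65·511.
So P* = 20.8/0.757 = 27.5, and then Q* = 511 - 0.374·27.5 = 501.

P* ≈ 27.5, Q* ≈ 501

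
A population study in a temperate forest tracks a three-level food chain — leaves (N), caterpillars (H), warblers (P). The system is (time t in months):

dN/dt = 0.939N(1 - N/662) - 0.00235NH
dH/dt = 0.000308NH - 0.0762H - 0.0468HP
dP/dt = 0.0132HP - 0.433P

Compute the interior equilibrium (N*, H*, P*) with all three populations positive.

N* ≈ 608, H* ≈ 32.8, P* ≈ 2.37

From dP/dt = 0: 0.0132H* = 0.433, so H* = 32.8.
From dN/dt = 0: 0.939(1 - N*/662) = 0.00235·32.8, giving N* = 662·(1 - 0.0821) = 608.
From dH/dt = 0: 0.000308·608 - 0.0762 = 0.0468P*, so P* = 0.111/0.0468 = 2.37.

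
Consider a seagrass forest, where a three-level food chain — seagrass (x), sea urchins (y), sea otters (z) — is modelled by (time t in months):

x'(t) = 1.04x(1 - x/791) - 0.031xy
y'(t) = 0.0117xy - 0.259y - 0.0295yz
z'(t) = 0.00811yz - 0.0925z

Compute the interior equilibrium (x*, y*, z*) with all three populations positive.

x* ≈ 522, y* ≈ 11.4, z* ≈ 198

From dz/dt = 0: 0.00811y* = 0.0925, so y* = 11.4.
From dx/dt = 0: 1.04(1 - x*/791) = 0.031·11.4, giving x* = 791·(1 - 0.34) = 522.
From dy/dt = 0: 0.0117·522 - 0.259 = 0.0295z*, so z* = 5.85/0.0295 = 198.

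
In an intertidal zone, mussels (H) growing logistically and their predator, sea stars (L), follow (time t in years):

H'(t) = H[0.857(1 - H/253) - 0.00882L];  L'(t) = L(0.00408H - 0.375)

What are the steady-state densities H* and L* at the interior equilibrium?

From dL/dt = 0 with L > 0: 0.00408H* = 0.375, so H* = 91.9.
Substitute into dH/dt = 0: 0.857(1 - 91.9/253) = 0.00882L*.
The bracket is 0.637, giving L* = 0.546/0.00882 = 61.9.

H* ≈ 91.9, L* ≈ 61.9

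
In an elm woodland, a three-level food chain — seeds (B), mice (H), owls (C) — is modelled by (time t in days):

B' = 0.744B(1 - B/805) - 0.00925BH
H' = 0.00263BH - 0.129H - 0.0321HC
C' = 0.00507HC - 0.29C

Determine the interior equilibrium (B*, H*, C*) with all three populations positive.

B* ≈ 233, H* ≈ 57.2, C* ≈ 15

From dC/dt = 0: 0.00507H* = 0.29, so H* = 57.2.
From dB/dt = 0: 0.744(1 - B*/805) = 0.00925·57.2, giving B* = 805·(1 - 0.711) = 233.
From dH/dt = 0: 0.00263·233 - 0.129 = 0.0321C*, so C* = 0.483/0.0321 = 15.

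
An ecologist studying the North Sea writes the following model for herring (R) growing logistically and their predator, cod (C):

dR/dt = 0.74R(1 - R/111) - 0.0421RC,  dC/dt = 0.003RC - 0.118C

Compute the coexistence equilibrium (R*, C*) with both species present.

R* ≈ 39.3, C* ≈ 11.3

From dC/dt = 0 with C > 0: 0.003R* = 0.118, so R* = 39.3.
Substitute into dR/dt = 0: 0.74(1 - 39.3/111) = 0.0421C*.
The bracket is 0.646, giving C* = 0.478/0.0421 = 11.3.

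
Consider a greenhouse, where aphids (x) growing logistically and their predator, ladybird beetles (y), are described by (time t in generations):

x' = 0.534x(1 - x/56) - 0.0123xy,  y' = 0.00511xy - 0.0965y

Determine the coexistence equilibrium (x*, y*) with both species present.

From dy/dt = 0 with y > 0: 0.00511x* = 0.0965, so x* = 18.9.
Substitute into dx/dt = 0: 0.534(1 - 18.9/56) = 0.0123y*.
The bracket is 0.663, giving y* = 0.354/0.0123 = 28.8.

x* ≈ 18.9, y* ≈ 28.8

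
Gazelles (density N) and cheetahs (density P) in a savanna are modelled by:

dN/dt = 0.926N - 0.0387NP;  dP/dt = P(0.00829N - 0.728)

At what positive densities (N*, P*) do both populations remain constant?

Set dP/dt = 0 with P > 0: 0.00829N - 0.728 = 0, so N* = 0.728/0.00829 = 87.8.
Set dN/dt = 0 with N > 0: 0.926 - 0.0387P = 0, so P* = 0.926/0.0387 = 23.9.

N* ≈ 87.8, P* ≈ 23.9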